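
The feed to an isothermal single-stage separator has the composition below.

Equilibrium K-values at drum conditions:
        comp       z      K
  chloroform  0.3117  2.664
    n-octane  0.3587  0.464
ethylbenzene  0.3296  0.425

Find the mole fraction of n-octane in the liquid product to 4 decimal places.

x_n-octane = 0.3897

Let β = V/F and solve Σ zᵢ(Kᵢ−1)/(1+β(Kᵢ−1)) = 0.
Check two-phase: ΣzᵢKᵢ = 1.1369 > 1 and Σzᵢ/Kᵢ = 1.6656 > 1, so g(0) = 0.1369 > 0 and g(1) = -0.6656 < 0.
Newton iteration, β⁰ = 0.5:
  β = 0.5000: g = -0.24553, g' = -0.6641 → β = 0.1303
  β = 0.1303: g = 0.01468, g' = -0.8293 → β = 0.1480
  β = 0.1480: g = 0.00020, g' = -0.8074 → β = 0.1482
Converged at β = 0.1482.
Compositions from xᵢ = zᵢ/(1+β(Kᵢ−1)), yᵢ = Kᵢxᵢ:
  chloroform: x = 0.2500, y = 0.6661
  n-octane: x = 0.3897, y = 0.1808
  ethylbenzene: x = 0.3603, y = 0.1531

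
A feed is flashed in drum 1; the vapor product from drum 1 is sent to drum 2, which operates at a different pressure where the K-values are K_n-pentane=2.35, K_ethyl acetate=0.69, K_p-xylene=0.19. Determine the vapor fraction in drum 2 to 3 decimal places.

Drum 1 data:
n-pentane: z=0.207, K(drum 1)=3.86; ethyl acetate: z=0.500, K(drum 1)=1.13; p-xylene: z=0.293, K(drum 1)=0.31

V/F (drum 2) = 0.280

Drum 1:
Iterate (Newton) starting at ψ₁ = 0.41:
  ψ₁ = 0.410: g = 0.0523, g' = -0.638 → ψ₁ = 0.492
  ψ₁ = 0.492: g = 0.0010, g' = -0.619 → ψ₁ = 0.494
Converged at ψ₁ = 0.494.
Drum-1 compositions:
  n-pentane: x = 0.086, y = 0.331
  ethyl acetate: x = 0.470, y = 0.531
  p-xylene: x = 0.444, y = 0.138
Drum-2 feed = drum-1 vapor: z₂ = (0.3313, 0.5309, 0.1377).
Drum 2:
Material balance + equilibrium reduce to Σ zᵢ(Kᵢ−1)/(1+ψ₂(Kᵢ−1)) = 0.
Feasibility: ΣzᵢKᵢ = 1.171, Σzᵢ/Kᵢ = 1.635 — both > 1, two phases present.
Newton iteration, ψ₂⁰ = 0.5:
  ψ₂ = 0.500: g = -0.1152, g' = -0.542 → ψ₂ = 0.287
  ψ₂ = 0.287: g = -0.0038, g' = -0.528 → ψ₂ = 0.280
Converged at ψ₂ = 0.280.
  n-pentane: x = 0.240, y = 0.565
  ethyl acetate: x = 0.581, y = 0.401
  p-xylene: x = 0.178, y = 0.034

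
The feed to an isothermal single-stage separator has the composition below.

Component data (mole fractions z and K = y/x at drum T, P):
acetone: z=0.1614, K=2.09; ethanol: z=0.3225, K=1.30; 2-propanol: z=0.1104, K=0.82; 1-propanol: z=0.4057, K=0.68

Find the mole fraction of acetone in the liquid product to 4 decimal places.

x_acetone = 0.0954

Rachford–Rice: g(ψ) = Σ zᵢ(Kᵢ−1)/(1+ψ(Kᵢ−1)) = 0.
Feasibility: ΣzᵢKᵢ = 1.1230, Σzᵢ/Kᵢ = 1.0566 — both > 1, two phases present.
Iterate (Newton) starting at ψ = 0.54:
  ψ = 0.5400: g = 0.01505, g' = -0.1626 → ψ = 0.6326
  ψ = 0.6326: g = 0.00025, g' = -0.1575 → ψ = 0.6341
Converged at ψ = 0.6341.
Compositions from xᵢ = zᵢ/(1+ψ(Kᵢ−1)), yᵢ = Kᵢxᵢ:
  acetone: x = 0.0954, y = 0.1995
  ethanol: x = 0.2710, y = 0.3522
  2-propanol: x = 0.1246, y = 0.1022
  1-propanol: x = 0.5090, y = 0.3461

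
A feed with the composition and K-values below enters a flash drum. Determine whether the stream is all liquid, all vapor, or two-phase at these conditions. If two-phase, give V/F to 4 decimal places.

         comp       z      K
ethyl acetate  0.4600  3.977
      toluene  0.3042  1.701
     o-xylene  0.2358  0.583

all vapor

ΣzᵢKᵢ = 2.4843; Σzᵢ/Kᵢ = 0.6990.
Since Σzᵢ/Kᵢ < 1 the mixture is above its dew point — single vapor phase.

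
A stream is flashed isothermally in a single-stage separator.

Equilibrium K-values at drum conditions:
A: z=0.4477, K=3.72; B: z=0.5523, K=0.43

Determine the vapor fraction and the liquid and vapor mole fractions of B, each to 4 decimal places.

ψ = 0.5824, x_B = 0.8267, y_B = 0.3555

Let ψ = V/F and solve Σ zᵢ(Kᵢ−1)/(1+ψ(Kᵢ−1)) = 0.
Check two-phase: ΣzᵢKᵢ = 1.9029 > 1 and Σzᵢ/Kᵢ = 1.4048 > 1, so g(0) = 0.9029 > 0 and g(1) = -0.4048 < 0.
Binary case is linear: z₁(K₁−1)(1+ψ(K₂−1)) + z₂(K₂−1)(1+ψ(K₁−1)) = 0
⇒ ψ = [z₁(K₁−1)+z₂(K₂−1)] / [−(K₁−1)(K₂−1)] = 0.90293/1.55040 = 0.5824
Compositions from xᵢ = zᵢ/(1+ψ(Kᵢ−1)), yᵢ = Kᵢxᵢ:
  A: x = 0.1733, y = 0.6445
  B: x = 0.8267, y = 0.3555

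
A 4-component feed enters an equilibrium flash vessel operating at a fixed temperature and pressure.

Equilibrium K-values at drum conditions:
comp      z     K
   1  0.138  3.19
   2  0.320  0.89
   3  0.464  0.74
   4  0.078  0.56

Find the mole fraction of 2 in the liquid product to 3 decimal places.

x_2 = 0.328

Rachford–Rice: g(β) = Σ zᵢ(Kᵢ−1)/(1+β(Kᵢ−1)) = 0.
g(0) = ΣzᵢKᵢ − 1 = 0.112 and g(1) = 1 − Σzᵢ/Kᵢ = -0.169, so a root lies in (0, 1).
Iterate (Newton) starting at β = 0.56:
  β = 0.560: g = -0.0885, g' = -0.207 → β = 0.133
  β = 0.133: g = 0.0367, g' = -0.451 → β = 0.215
  β = 0.215: g = 0.0038, g' = -0.364 → β = 0.225
Converged at β = 0.225.
Compositions from xᵢ = zᵢ/(1+β(Kᵢ−1)), yᵢ = Kᵢxᵢ:
  1: x = 0.092, y = 0.295
  2: x = 0.328, y = 0.292
  3: x = 0.493, y = 0.365
  4: x = 0.087, y = 0.048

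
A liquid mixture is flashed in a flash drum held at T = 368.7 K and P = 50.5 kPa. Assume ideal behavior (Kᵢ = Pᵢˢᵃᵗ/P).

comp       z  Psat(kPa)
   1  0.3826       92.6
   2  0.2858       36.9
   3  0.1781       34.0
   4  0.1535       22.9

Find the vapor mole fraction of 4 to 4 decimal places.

y_4 = 0.0845

Raoult's law: Kᵢ = Pᵢˢᵃᵗ/P = Pᵢˢᵃᵗ/50.5.
  K_1 = 92.6/50.5 = 1.833663, K_2 = 36.9/50.5 = 0.730693, K_3 = 34.0/50.5 = 0.673267, K_4 = 22.9/50.5 = 0.453465
Rachford–Rice: g(β) = Σ zᵢ(Kᵢ−1)/(1+β(Kᵢ−1)) = 0.
Feasibility: ΣzᵢKᵢ = 1.0999, Σzᵢ/Kᵢ = 1.2028 — both > 1, two phases present.
Newton–Raphson from β = 0.5:
  β = 0.5000: g = -0.04882, g' = -0.2741 → β = 0.3219
  β = 0.3219: g = 0.00036, g' = -0.2814 → β = 0.3232
Converged at β = 0.3232.
Compositions from xᵢ = zᵢ/(1+β(Kᵢ−1)), yᵢ = Kᵢxᵢ:
  1: x = 0.3014, y = 0.5527
  2: x = 0.3130, y = 0.2287
  3: x = 0.1991, y = 0.1341
  4: x = 0.1864, y = 0.0845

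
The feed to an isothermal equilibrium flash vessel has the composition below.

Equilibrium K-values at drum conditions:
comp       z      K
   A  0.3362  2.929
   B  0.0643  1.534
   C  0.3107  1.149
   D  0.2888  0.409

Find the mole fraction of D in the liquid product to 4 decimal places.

Newton iteration, V/F⁰ = 0.39:
  V/F = 0.3900: g = 0.22047, g' = -0.5965 → V/F = 0.7596
  V/F = 0.7596: g = 0.01936, g' = -0.5529 → V/F = 0.7946
  V/F = 0.7946: g = -0.00026, g' = -0.5681 → V/F = 0.7942
Converged at V/F = 0.7942.
Compositions from xᵢ = zᵢ/(1+V/F(Kᵢ−1)), yᵢ = Kᵢxᵢ:
  A: x = 0.1328, y = 0.3889
  B: x = 0.0452, y = 0.0693
  C: x = 0.2778, y = 0.3192
  D: x = 0.5442, y = 0.2226

x_D = 0.5442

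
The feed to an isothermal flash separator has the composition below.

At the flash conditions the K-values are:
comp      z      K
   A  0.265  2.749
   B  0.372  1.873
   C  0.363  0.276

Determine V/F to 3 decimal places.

V/F = 0.572

Material balance + equilibrium reduce to Σ zᵢ(Kᵢ−1)/(1+V/F(Kᵢ−1)) = 0.
g(0) = ΣzᵢKᵢ − 1 = 0.525 and g(1) = 1 − Σzᵢ/Kᵢ = -0.610, so a root lies in (0, 1).
Newton–Raphson from V/F = 0.45:
  V/F = 0.450: g = 0.1027, g' = -0.819 → V/F = 0.575
  V/F = 0.575: g = -0.0034, g' = -0.886 → V/F = 0.572
Converged at V/F = 0.572.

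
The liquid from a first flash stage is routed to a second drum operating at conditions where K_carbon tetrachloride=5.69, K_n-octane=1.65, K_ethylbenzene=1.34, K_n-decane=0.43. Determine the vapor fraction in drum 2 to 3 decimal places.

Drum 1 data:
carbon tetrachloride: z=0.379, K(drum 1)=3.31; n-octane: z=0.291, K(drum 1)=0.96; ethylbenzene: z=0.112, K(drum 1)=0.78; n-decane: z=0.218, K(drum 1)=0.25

V/F (drum 2) = 0.605

Drum 1:
Material balance + equilibrium reduce to Σ zᵢ(Kᵢ−1)/(1+ψ₁(Kᵢ−1)) = 0.
Check two-phase: ΣzᵢKᵢ = 1.676 > 1 and Σzᵢ/Kᵢ = 1.433 > 1, so g(0) = 0.676 > 0 and g(1) = -0.433 < 0.
Newton iteration, ψ₁⁰ = 0.5:
  ψ₁ = 0.500: g = 0.1051, g' = -0.757 → ψ₁ = 0.639
  ψ₁ = 0.639: g = -0.0009, g' = -0.790 → ψ₁ = 0.638
Converged at ψ₁ = 0.638.
Drum-1 compositions:
  carbon tetrachloride: x = 0.153, y = 0.507
  n-octane: x = 0.299, y = 0.287
  ethylbenzene: x = 0.130, y = 0.102
  n-decane: x = 0.418, y = 0.104
Drum-2 feed = drum-1 liquid: z₂ = (0.1532, 0.2986, 0.1303, 0.4179).
Drum 2:
Material balance + equilibrium reduce to Σ zᵢ(Kᵢ−1)/(1+ψ₂(Kᵢ−1)) = 0.
Feasibility: ΣzᵢKᵢ = 1.719, Σzᵢ/Kᵢ = 1.277 — both > 1, two phases present.
Newton–Raphson from ψ₂ = 0.39:
  ψ₂ = 0.390: g = 0.1417, g' = -0.738 → ψ₂ = 0.582
  ψ₂ = 0.582: g = 0.0140, g' = -0.623 → ψ₂ = 0.605
Converged at ψ₂ = 0.605.
  carbon tetrachloride: x = 0.040, y = 0.227
  n-octane: x = 0.214, y = 0.354
  ethylbenzene: x = 0.108, y = 0.145
  n-decane: x = 0.638, y = 0.274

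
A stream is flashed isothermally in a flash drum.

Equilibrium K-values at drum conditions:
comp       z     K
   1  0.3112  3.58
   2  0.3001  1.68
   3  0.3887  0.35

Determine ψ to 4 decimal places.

ψ = 0.6546

Rachford–Rice: g(ψ) = Σ zᵢ(Kᵢ−1)/(1+ψ(Kᵢ−1)) = 0.
Feasibility: ΣzᵢKᵢ = 1.7543, Σzᵢ/Kᵢ = 1.3761 — both > 1, two phases present.
Newton iteration, ψ⁰ = 0.5:
  ψ = 0.5000: g = 0.12860, g' = -0.8327 → ψ = 0.6544
  ψ = 0.6544: g = 0.00018, g' = -0.8504 → ψ = 0.6546
Converged at ψ = 0.6546.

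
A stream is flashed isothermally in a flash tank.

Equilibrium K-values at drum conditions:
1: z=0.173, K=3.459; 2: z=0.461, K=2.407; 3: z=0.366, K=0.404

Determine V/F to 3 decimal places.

V/F = 0.839

Newton iteration, V/F⁰ = 0.5:
  V/F = 0.500: g = 0.2608, g' = -0.789 → V/F = 0.831
  V/F = 0.831: g = 0.0069, g' = -0.817 → V/F = 0.839
Converged at V/F = 0.839.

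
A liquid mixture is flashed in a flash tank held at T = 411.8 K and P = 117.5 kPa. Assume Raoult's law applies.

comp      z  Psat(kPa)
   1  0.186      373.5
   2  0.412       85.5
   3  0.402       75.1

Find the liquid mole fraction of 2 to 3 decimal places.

Raoult's law: Kᵢ = Pᵢˢᵃᵗ/P = Pᵢˢᵃᵗ/117.5.
  K_1 = 373.5/117.5 = 3.17872, K_2 = 85.5/117.5 = 0.72766, K_3 = 75.1/117.5 = 0.63915
Material balance + equilibrium reduce to Σ zᵢ(Kᵢ−1)/(1+ψ(Kᵢ−1)) = 0.
g(0) = ΣzᵢKᵢ − 1 = 0.148 and g(1) = 1 − Σzᵢ/Kᵢ = -0.254, so a root lies in (0, 1).
Newton–Raphson from ψ = 0.39:
  ψ = 0.390: g = -0.0753, g' = -0.367 → ψ = 0.185
  ψ = 0.185: g = 0.0152, g' = -0.542 → ψ = 0.213
  ψ = 0.213: g = 0.0005, g' = -0.508 → ψ = 0.214
Converged at ψ = 0.214.
Compositions from xᵢ = zᵢ/(1+ψ(Kᵢ−1)), yᵢ = Kᵢxᵢ:
  1: x = 0.127, y = 0.403
  2: x = 0.438, y = 0.318
  3: x = 0.436, y = 0.278

x_2 = 0.438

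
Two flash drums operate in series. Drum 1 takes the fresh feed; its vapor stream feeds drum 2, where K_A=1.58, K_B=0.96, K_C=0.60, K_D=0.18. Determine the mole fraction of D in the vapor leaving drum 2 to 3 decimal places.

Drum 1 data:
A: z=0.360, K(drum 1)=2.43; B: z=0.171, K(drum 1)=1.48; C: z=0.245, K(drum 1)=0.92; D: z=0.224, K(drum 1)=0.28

Drum 1:
Rachford–Rice: g(ψ₁) = Σ zᵢ(Kᵢ−1)/(1+ψ₁(Kᵢ−1)) = 0.
g(0) = ΣzᵢKᵢ − 1 = 0.416 and g(1) = 1 − Σzᵢ/Kᵢ = -0.330, so a root lies in (0, 1).
Iterate (Newton) starting at ψ₁ = 0.5:
  ψ₁ = 0.500: g = 0.0940, g' = -0.561 → ψ₁ = 0.667
  ψ₁ = 0.667: g = -0.0056, g' = -0.647 → ψ₁ = 0.659
Converged at ψ₁ = 0.659.
Drum-1 compositions:
  A: x = 0.185, y = 0.450
  B: x = 0.130, y = 0.192
  C: x = 0.259, y = 0.238
  D: x = 0.426, y = 0.119
Drum-2 feed = drum-1 vapor: z₂ = (0.4505, 0.1923, 0.2379, 0.1193).
Drum 2:
Material balance + equilibrium reduce to Σ zᵢ(Kᵢ−1)/(1+ψ₂(Kᵢ−1)) = 0.
Feasibility: ΣzᵢKᵢ = 1.061, Σzᵢ/Kᵢ = 1.545 — both > 1, two phases present.
Iterate (Newton) starting at ψ₂ = 0.5:
  ψ₂ = 0.500: g = -0.0901, g' = -0.381 → ψ₂ = 0.264
  ψ₂ = 0.264: g = -0.0124, g' = -0.292 → ψ₂ = 0.221
Converged at ψ₂ = 0.221.
  A: x = 0.399, y = 0.631
  B: x = 0.194, y = 0.186
  C: x = 0.261, y = 0.157
  D: x = 0.146, y = 0.026

y_D (drum 2) = 0.026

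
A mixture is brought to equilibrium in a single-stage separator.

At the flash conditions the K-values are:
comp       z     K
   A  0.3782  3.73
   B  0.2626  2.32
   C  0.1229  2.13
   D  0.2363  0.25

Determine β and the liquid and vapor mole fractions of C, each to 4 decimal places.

β = 0.8879, x_C = 0.0613, y_C = 0.1307

Iterate (Newton) starting at β = 0.5:
  β = 0.5000: g = 0.45056, g' = -1.0743 → β = 0.9194
  β = 0.9194: g = -0.05198, g' = -1.7390 → β = 0.8895
  β = 0.8895: g = -0.00254, g' = -1.5752 → β = 0.8879
Converged at β = 0.8879.
Compositions from xᵢ = zᵢ/(1+β(Kᵢ−1)), yᵢ = Kᵢxᵢ:
  A: x = 0.1105, y = 0.4120
  B: x = 0.1209, y = 0.2805
  C: x = 0.0613, y = 0.1307
  D: x = 0.7073, y = 0.1768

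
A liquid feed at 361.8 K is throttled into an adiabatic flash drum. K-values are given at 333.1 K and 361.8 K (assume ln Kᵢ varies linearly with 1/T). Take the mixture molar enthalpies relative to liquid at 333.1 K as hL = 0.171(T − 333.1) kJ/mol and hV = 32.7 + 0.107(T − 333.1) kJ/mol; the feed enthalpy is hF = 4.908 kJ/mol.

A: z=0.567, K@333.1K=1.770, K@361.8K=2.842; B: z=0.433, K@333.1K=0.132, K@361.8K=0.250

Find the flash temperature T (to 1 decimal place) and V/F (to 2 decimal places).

T = 335.1 K, V/F = 0.14

Adiabatic flash: solve Rachford–Rice at each trial T, then check hF = ψ·hV(T) + (1−ψ)·hL(T).
  T = 333.1 K: K = (1.770, 0.132), RR gives ψ = 0.091, H_out = 2.972 kJ/mol
  T = 361.8 K: K = (2.842, 0.250), RR gives ψ = 0.521, H_out = 20.985 kJ/mol
  T = 347.5 K: K = (2.267, 0.184), RR gives ψ = 0.353, H_out = 13.689 kJ/mol
  T = 340.3 K: K = (2.008, 0.157), RR gives ψ = 0.243, H_out = 9.058 kJ/mol
  T = 336.7 K: K = (1.887, 0.144), RR gives ψ = 0.174, H_out = 6.263 kJ/mol
  T = 334.9 K: K = (1.828, 0.138), RR gives ψ = 0.135, H_out = 4.691 kJ/mol
Linear interpolation between T = 334.9 (H_out = 4.691) and T = 336.7 (H_out = 6.263) on hF = 4.908 gives T ≈ 335.1 K, at which ψ = 0.14.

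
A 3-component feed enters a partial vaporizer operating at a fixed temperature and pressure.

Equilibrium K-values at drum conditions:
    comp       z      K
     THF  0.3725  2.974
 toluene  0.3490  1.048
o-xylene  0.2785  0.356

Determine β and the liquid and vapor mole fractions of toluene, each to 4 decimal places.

β = 0.6974, x_toluene = 0.3377, y_toluene = 0.3539

Rachford–Rice: g(β) = Σ zᵢ(Kᵢ−1)/(1+β(Kᵢ−1)) = 0.
g(0) = ΣzᵢKᵢ − 1 = 0.5727 and g(1) = 1 − Σzᵢ/Kᵢ = -0.2406, so a root lies in (0, 1).
Newton–Raphson from β = 0.5:
  β = 0.5000: g = 0.12189, g' = -0.6197 → β = 0.6967
  β = 0.6967: g = 0.00047, g' = -0.6380 → β = 0.6974
Converged at β = 0.6974.
Compositions from xᵢ = zᵢ/(1+β(Kᵢ−1)), yᵢ = Kᵢxᵢ:
  THF: x = 0.1567, y = 0.4661
  toluene: x = 0.3377, y = 0.3539
  o-xylene: x = 0.5056, y = 0.1800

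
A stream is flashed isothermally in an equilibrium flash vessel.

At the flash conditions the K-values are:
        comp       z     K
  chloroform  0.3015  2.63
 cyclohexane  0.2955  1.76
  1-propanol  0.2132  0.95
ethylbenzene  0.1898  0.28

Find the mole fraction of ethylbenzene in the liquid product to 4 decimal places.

Rachford–Rice: g(V/F) = Σ zᵢ(Kᵢ−1)/(1+V/F(Kᵢ−1)) = 0.
g(0) = ΣzᵢKᵢ − 1 = 0.5687 and g(1) = 1 − Σzᵢ/Kᵢ = -0.1848, so a root lies in (0, 1).
Newton–Raphson from V/F = 0.5:
  V/F = 0.5000: g = 0.20905, g' = -0.5736 → V/F = 0.8645
  V/F = 0.8645: g = -0.03354, g' = -0.8909 → V/F = 0.8268
  V/F = 0.8268: g = -0.00156, g' = -0.8111 → V/F = 0.8249
Converged at V/F = 0.8249.
Compositions from xᵢ = zᵢ/(1+V/F(Kᵢ−1)), yᵢ = Kᵢxᵢ:
  chloroform: x = 0.1286, y = 0.3382
  cyclohexane: x = 0.1816, y = 0.3197
  1-propanol: x = 0.2224, y = 0.2113
  ethylbenzene: x = 0.4674, y = 0.1309

x_ethylbenzene = 0.4674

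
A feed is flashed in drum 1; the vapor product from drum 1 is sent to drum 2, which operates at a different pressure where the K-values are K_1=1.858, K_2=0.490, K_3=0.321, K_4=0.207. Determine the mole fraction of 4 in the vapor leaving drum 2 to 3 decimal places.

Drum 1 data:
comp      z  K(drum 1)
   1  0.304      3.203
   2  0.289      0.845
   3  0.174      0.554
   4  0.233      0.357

Drum 1:
Rachford–Rice: g(ψ₁) = Σ zᵢ(Kᵢ−1)/(1+ψ₁(Kᵢ−1)) = 0.
g(0) = ΣzᵢKᵢ − 1 = 0.397 and g(1) = 1 − Σzᵢ/Kᵢ = -0.404, so a root lies in (0, 1).
Newton iteration, ψ₁⁰ = 0.5:
  ψ₁ = 0.500: g = -0.0506, g' = -0.609 → ψ₁ = 0.417
  ψ₁ = 0.417: g = 0.0012, g' = -0.641 → ψ₁ = 0.419
Converged at ψ₁ = 0.419.
Drum-1 compositions:
  1: x = 0.158, y = 0.506
  2: x = 0.309, y = 0.261
  3: x = 0.214, y = 0.119
  4: x = 0.319, y = 0.114
Drum-2 feed = drum-1 vapor: z₂ = (0.5065, 0.2612, 0.1185, 0.1138).
Drum 2:
Material balance + equilibrium reduce to Σ zᵢ(Kᵢ−1)/(1+ψ₂(Kᵢ−1)) = 0.
Feasibility: ΣzᵢKᵢ = 1.131, Σzᵢ/Kᵢ = 1.725 — both > 1, two phases present.
Newton iteration, ψ₂⁰ = 0.38:
  ψ₂ = 0.380: g = -0.0752, g' = -0.562 → ψ₂ = 0.246
  ψ₂ = 0.246: g = -0.0024, g' = -0.532 → ψ₂ = 0.242
Converged at ψ₂ = 0.242.
  1: x = 0.419, y = 0.779
  2: x = 0.298, y = 0.146
  3: x = 0.142, y = 0.046
  4: x = 0.141, y = 0.029

y_4 (drum 2) = 0.029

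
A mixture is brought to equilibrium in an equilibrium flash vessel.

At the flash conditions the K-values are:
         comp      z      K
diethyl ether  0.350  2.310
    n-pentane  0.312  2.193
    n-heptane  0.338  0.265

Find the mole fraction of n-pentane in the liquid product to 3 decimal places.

Newton–Raphson from ψ = 0.5:
  ψ = 0.500: g = 0.1174, g' = -0.850 → ψ = 0.638
  ψ = 0.638: g = -0.0068, g' = -0.969 → ψ = 0.631
Converged at ψ = 0.631.
Compositions from xᵢ = zᵢ/(1+ψ(Kᵢ−1)), yᵢ = Kᵢxᵢ:
  diethyl ether: x = 0.192, y = 0.443
  n-pentane: x = 0.178, y = 0.390
  n-heptane: x = 0.630, y = 0.167

x_n-pentane = 0.178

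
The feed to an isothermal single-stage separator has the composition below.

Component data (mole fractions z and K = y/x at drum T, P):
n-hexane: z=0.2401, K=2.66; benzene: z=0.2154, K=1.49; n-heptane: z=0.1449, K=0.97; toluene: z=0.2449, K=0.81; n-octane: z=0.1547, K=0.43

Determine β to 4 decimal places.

β = 0.8756

Material balance + equilibrium reduce to Σ zᵢ(Kᵢ−1)/(1+β(Kᵢ−1)) = 0.
g(0) = ΣzᵢKᵢ − 1 = 0.3651 and g(1) = 1 − Σzᵢ/Kᵢ = -0.0463, so a root lies in (0, 1).
Iterate (Newton) starting at β = 0.53:
  β = 0.5300: g = 0.11330, g' = -0.3341 → β = 0.8691
  β = 0.8691: g = 0.00223, g' = -0.3465 → β = 0.8756
Converged at β = 0.8756.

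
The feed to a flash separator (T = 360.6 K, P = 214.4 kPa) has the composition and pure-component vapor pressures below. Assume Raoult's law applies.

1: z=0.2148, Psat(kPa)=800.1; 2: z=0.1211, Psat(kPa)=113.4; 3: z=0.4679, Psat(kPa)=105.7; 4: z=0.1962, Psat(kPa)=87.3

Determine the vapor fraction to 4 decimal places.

Raoult's law: Kᵢ = Pᵢˢᵃᵗ/P = Pᵢˢᵃᵗ/214.4.
  K_1 = 800.1/214.4 = 3.731810, K_2 = 113.4/214.4 = 0.528918, K_3 = 105.7/214.4 = 0.493004, K_4 = 87.3/214.4 = 0.407183
Material balance + equilibrium reduce to Σ zᵢ(Kᵢ−1)/(1+ψ(Kᵢ−1)) = 0.
Check two-phase: ΣzᵢKᵢ = 1.1762 > 1 and Σzᵢ/Kᵢ = 1.7174 > 1, so g(0) = 0.1762 > 0 and g(1) = -0.7174 < 0.
Newton iteration, ψ⁰ = 0.6:
  ψ = 0.6000: g = -0.37863, g' = -0.6969 → ψ = 0.0567
  ψ = 0.0567: g = 0.08490, g' = -1.4316 → ψ = 0.1160
  ψ = 0.1160: g = 0.00831, g' = -1.1697 → ψ = 0.1231
  ψ = 0.1231: g = 0.00009, g' = -1.1451 → ψ = 0.1232
Converged at ψ = 0.1232.

ψ = 0.1232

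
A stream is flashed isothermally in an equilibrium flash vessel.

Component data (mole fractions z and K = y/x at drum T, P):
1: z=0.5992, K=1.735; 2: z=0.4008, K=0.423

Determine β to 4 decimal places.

β = 0.4932

Let β = V/F and solve Σ zᵢ(Kᵢ−1)/(1+β(Kᵢ−1)) = 0.
Feasibility: ΣzᵢKᵢ = 1.2092, Σzᵢ/Kᵢ = 1.2929 — both > 1, two phases present.
Binary case is linear: z₁(K₁−1)(1+β(K₂−1)) + z₂(K₂−1)(1+β(K₁−1)) = 0
⇒ β = [z₁(K₁−1)+z₂(K₂−1)] / [−(K₁−1)(K₂−1)] = 0.20915/0.42409 = 0.4932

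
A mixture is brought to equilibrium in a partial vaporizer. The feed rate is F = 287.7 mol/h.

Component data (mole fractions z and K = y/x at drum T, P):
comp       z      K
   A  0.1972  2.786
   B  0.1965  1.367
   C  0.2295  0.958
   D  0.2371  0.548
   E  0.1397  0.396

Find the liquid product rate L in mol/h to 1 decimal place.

Rachford–Rice: g(ψ) = Σ zᵢ(Kᵢ−1)/(1+ψ(Kᵢ−1)) = 0.
Check two-phase: ΣzᵢKᵢ = 1.2231 > 1 and Σzᵢ/Kᵢ = 1.2395 > 1, so g(0) = 0.2231 > 0 and g(1) = -0.2395 < 0.
Newton–Raphson from ψ = 0.49:
  ψ = 0.4900: g = -0.01840, g' = -0.3811 → ψ = 0.4417
  ψ = 0.4417: g = 0.00013, g' = -0.3870 → ψ = 0.4420
Converged at ψ = 0.4420.
Then V = ψ·F = 0.4420·287.7 = 127.2 mol/h and L = F − V = 160.5 mol/h.

L = 160.5 mol/h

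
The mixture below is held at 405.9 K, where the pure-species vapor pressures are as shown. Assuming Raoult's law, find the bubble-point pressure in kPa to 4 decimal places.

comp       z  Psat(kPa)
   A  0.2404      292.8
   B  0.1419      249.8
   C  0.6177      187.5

At the bubble point ψ → 0, so ΣzᵢKᵢ = 1 with Kᵢ = Pᵢˢᵃᵗ/P ⇒ P = ΣzᵢPᵢˢᵃᵗ.
P = 0.2404·292.8 + 0.1419·249.8 + 0.6177·187.5 = 221.6545 kPa

Pbub = 221.6545 kPa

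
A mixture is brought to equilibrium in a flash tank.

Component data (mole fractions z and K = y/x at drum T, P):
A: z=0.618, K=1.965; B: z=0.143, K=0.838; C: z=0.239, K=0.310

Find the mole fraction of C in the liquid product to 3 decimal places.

x_C = 0.473

Rachford–Rice: g(V/F) = Σ zᵢ(Kᵢ−1)/(1+V/F(Kᵢ−1)) = 0.
g(0) = ΣzᵢKᵢ − 1 = 0.408 and g(1) = 1 − Σzᵢ/Kᵢ = -0.256, so a root lies in (0, 1).
Iterate (Newton) starting at V/F = 0.5:
  V/F = 0.500: g = 0.1253, g' = -0.532 → V/F = 0.736
  V/F = 0.736: g = -0.0125, g' = -0.671 → V/F = 0.717
Converged at V/F = 0.717.
Compositions from xᵢ = zᵢ/(1+V/F(Kᵢ−1)), yᵢ = Kᵢxᵢ:
  A: x = 0.365, y = 0.718
  B: x = 0.162, y = 0.136
  C: x = 0.473, y = 0.147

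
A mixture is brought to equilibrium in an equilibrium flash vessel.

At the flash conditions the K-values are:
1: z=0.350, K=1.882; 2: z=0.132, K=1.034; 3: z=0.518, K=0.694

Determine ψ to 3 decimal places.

Material balance + equilibrium reduce to Σ zᵢ(Kᵢ−1)/(1+ψ(Kᵢ−1)) = 0.
Feasibility: ΣzᵢKᵢ = 1.155, Σzᵢ/Kᵢ = 1.060 — both > 1, two phases present.
Newton iteration, ψ⁰ = 0.5:
  ψ = 0.500: g = 0.0315, g' = -0.199 → ψ = 0.658
  ψ = 0.658: g = 0.0012, g' = -0.185 → ψ = 0.665
Converged at ψ = 0.665.

ψ = 0.665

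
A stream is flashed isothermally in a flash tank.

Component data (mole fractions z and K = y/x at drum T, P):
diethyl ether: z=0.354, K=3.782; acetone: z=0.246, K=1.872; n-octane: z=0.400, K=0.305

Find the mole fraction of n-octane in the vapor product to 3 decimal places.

Iterate (Newton) starting at ψ = 0.48:
  ψ = 0.480: g = 0.1558, g' = -1.030 → ψ = 0.631
  ψ = 0.631: g = 0.0005, g' = -1.052 → ψ = 0.632
Converged at ψ = 0.632.
Compositions from xᵢ = zᵢ/(1+ψ(Kᵢ−1)), yᵢ = Kᵢxᵢ:
  diethyl ether: x = 0.128, y = 0.486
  acetone: x = 0.159, y = 0.297
  n-octane: x = 0.713, y = 0.217

y_n-octane = 0.217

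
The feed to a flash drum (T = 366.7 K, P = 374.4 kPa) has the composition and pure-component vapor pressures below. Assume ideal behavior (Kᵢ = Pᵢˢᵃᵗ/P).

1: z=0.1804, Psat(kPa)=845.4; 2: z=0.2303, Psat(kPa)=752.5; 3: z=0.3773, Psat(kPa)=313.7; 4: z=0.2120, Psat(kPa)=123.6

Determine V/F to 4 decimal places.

V/F = 0.5312

Raoult's law: Kᵢ = Pᵢˢᵃᵗ/P = Pᵢˢᵃᵗ/374.4.
  K_1 = 845.4/374.4 = 2.258013, K_2 = 752.5/374.4 = 2.009882, K_3 = 313.7/374.4 = 0.837874, K_4 = 123.6/374.4 = 0.330128
Material balance + equilibrium reduce to Σ zᵢ(Kᵢ−1)/(1+V/F(Kᵢ−1)) = 0.
g(0) = ΣzᵢKᵢ − 1 = 0.2563 and g(1) = 1 − Σzᵢ/Kᵢ = -0.2870, so a root lies in (0, 1).
Newton iteration, V/F⁰ = 0.48:
  V/F = 0.4800: g = 0.02250, g' = -0.4359 → V/F = 0.5316
  V/F = 0.5316: g = -0.00017, g' = -0.4433 → V/F = 0.5312
Converged at V/F = 0.5312.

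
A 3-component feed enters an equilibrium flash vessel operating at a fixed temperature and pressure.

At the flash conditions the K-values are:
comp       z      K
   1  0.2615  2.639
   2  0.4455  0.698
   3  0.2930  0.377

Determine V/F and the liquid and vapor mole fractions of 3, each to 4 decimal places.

V/F = 0.1527, x_3 = 0.3238, y_3 = 0.1221

Rachford–Rice: g(V/F) = Σ zᵢ(Kᵢ−1)/(1+V/F(Kᵢ−1)) = 0.
Feasibility: ΣzᵢKᵢ = 1.1115, Σzᵢ/Kᵢ = 1.5145 — both > 1, two phases present.
Newton iteration, V/F⁰ = 0.69:
  V/F = 0.6900: g = -0.28899, g' = -0.5694 → V/F = 0.1825
  V/F = 0.1825: g = -0.01841, g' = -0.6065 → V/F = 0.1521
  V/F = 0.1521: g = 0.00040, g' = -0.6335 → V/F = 0.1527
Converged at V/F = 0.1527.
Compositions from xᵢ = zᵢ/(1+V/F(Kᵢ−1)), yᵢ = Kᵢxᵢ:
  1: x = 0.2091, y = 0.5519
  2: x = 0.4670, y = 0.3260
  3: x = 0.3238, y = 0.1221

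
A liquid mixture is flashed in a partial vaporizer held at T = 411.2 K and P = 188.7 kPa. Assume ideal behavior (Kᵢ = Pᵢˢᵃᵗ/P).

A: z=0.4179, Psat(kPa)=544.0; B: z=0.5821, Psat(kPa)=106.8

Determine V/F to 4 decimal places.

Raoult's law: Kᵢ = Pᵢˢᵃᵗ/P = Pᵢˢᵃᵗ/188.7.
  K_A = 544.0/188.7 = 2.882883, K_B = 106.8/188.7 = 0.565978
Rachford–Rice: g(V/F) = Σ zᵢ(Kᵢ−1)/(1+V/F(Kᵢ−1)) = 0.
Feasibility: ΣzᵢKᵢ = 1.5342, Σzᵢ/Kᵢ = 1.1734 — both > 1, two phases present.
Newton–Raphson from V/F = 0.5:
  V/F = 0.5000: g = 0.08263, g' = -0.5719 → V/F = 0.6445
  V/F = 0.6445: g = 0.00473, g' = -0.5137 → V/F = 0.6537
Converged at V/F = 0.6537.

V/F = 0.6537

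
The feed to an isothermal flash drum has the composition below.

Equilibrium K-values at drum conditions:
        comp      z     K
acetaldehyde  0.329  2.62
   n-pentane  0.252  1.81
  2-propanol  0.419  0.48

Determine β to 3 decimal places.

β = 0.769

Rachford–Rice: g(β) = Σ zᵢ(Kᵢ−1)/(1+β(Kᵢ−1)) = 0.
g(0) = ΣzᵢKᵢ − 1 = 0.519 and g(1) = 1 − Σzᵢ/Kᵢ = -0.138, so a root lies in (0, 1).
Newton–Raphson from β = 0.36:
  β = 0.360: g = 0.2266, g' = -0.615 → β = 0.728
  β = 0.728: g = 0.0221, g' = -0.541 → β = 0.769
Converged at β = 0.769.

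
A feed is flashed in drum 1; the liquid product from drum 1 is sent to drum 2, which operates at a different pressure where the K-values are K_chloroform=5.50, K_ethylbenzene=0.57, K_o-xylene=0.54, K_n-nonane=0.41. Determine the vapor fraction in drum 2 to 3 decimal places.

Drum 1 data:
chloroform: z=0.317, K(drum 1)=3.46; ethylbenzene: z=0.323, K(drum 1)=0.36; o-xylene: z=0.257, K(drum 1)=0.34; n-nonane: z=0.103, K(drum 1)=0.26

Drum 1:
Iterate (Newton) starting at ψ₁ = 0.5:
  ψ₁ = 0.500: g = -0.3285, g' = -1.063 → ψ₁ = 0.191
  ψ₁ = 0.191: g = 0.0120, g' = -1.282 → ψ₁ = 0.200
  ψ₁ = 0.200: g = 0.0001, g' = -1.261 → ψ₁ = 0.201
Converged at ψ₁ = 0.201.
Drum-1 compositions:
  chloroform: x = 0.212, y = 0.734
  ethylbenzene: x = 0.371, y = 0.133
  o-xylene: x = 0.296, y = 0.101
  n-nonane: x = 0.121, y = 0.031
Drum-2 feed = drum-1 liquid: z₂ = (0.2123, 0.3706, 0.2962, 0.1210).
Drum 2:
Let ψ₂ = V/F and solve Σ zᵢ(Kᵢ−1)/(1+ψ₂(Kᵢ−1)) = 0.
g(0) = ΣzᵢKᵢ − 1 = 0.588 and g(1) = 1 − Σzᵢ/Kᵢ = -0.532, so a root lies in (0, 1).
Iterate (Newton) starting at ψ₂ = 0.5:
  ψ₂ = 0.500: g = -0.1873, g' = -0.709 → ψ₂ = 0.236
  ψ₂ = 0.236: g = 0.0505, g' = -1.233 → ψ₂ = 0.277
  ψ₂ = 0.277: g = 0.0032, g' = -1.084 → ψ₂ = 0.280
Converged at ψ₂ = 0.280.
  chloroform: x = 0.094, y = 0.517
  ethylbenzene: x = 0.421, y = 0.240
  o-xylene: x = 0.340, y = 0.184
  n-nonane: x = 0.145, y = 0.059

V/F (drum 2) = 0.280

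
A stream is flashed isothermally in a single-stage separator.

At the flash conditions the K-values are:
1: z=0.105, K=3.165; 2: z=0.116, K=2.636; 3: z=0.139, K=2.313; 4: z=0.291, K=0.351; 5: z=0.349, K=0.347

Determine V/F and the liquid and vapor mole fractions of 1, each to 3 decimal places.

V/F = 0.165, x_1 = 0.077, y_1 = 0.245

Rachford–Rice: g(V/F) = Σ zᵢ(Kᵢ−1)/(1+V/F(Kᵢ−1)) = 0.
Feasibility: ΣzᵢKᵢ = 1.183, Σzᵢ/Kᵢ = 1.972 — both > 1, two phases present.
Newton–Raphson from V/F = 0.5:
  V/F = 0.500: g = -0.2942, g' = -0.891 → V/F = 0.170
  V/F = 0.170: g = -0.0047, g' = -0.956 → V/F = 0.165
Converged at V/F = 0.165.
Compositions from xᵢ = zᵢ/(1+V/F(Kᵢ−1)), yᵢ = Kᵢxᵢ:
  1: x = 0.077, y = 0.245
  2: x = 0.091, y = 0.241
  3: x = 0.114, y = 0.264
  4: x = 0.326, y = 0.114
  5: x = 0.391, y = 0.136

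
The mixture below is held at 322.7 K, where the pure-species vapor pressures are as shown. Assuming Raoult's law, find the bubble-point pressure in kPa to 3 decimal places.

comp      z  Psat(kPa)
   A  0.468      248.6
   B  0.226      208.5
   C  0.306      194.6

At the bubble point ψ → 0, so ΣzᵢKᵢ = 1 with Kᵢ = Pᵢˢᵃᵗ/P ⇒ P = ΣzᵢPᵢˢᵃᵗ.
P = 0.468·248.6 + 0.226·208.5 + 0.306·194.6 = 223.013 kPa

Pbub = 223.013 kPa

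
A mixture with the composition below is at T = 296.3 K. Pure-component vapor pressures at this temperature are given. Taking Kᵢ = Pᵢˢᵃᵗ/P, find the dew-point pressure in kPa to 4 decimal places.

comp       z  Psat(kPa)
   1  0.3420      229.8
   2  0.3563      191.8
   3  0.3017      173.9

Pdew = 196.8186 kPa

At the dew point ψ → 1, so Σzᵢ/Kᵢ = 1 with Kᵢ = Pᵢˢᵃᵗ/P ⇒ 1/P = Σzᵢ/Pᵢˢᵃᵗ.
1/P = 0.3420/229.8 + 0.3563/191.8 + 0.3017/173.9 = 0.0050808 ⇒ P = 196.8186 kPa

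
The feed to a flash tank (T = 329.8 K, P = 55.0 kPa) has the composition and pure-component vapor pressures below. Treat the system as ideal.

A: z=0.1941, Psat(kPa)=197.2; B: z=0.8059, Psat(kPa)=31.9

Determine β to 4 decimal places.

β = 0.1504

Raoult's law: Kᵢ = Pᵢˢᵃᵗ/P = Pᵢˢᵃᵗ/55.0.
  K_A = 197.2/55.0 = 3.585455, K_B = 31.9/55.0 = 0.580000
Let β = V/F and solve Σ zᵢ(Kᵢ−1)/(1+β(Kᵢ−1)) = 0.
Feasibility: ΣzᵢKᵢ = 1.1634, Σzᵢ/Kᵢ = 1.4436 — both > 1, two phases present.
Newton–Raphson from β = 0.49:
  β = 0.4900: g = -0.20481, g' = -0.4779 → β = 0.0614
  β = 0.0614: g = 0.08563, g' = -1.1160 → β = 0.1381
  β = 0.1381: g = 0.01044, g' = -0.8646 → β = 0.1502
  β = 0.1502: g = 0.00018, g' = -0.8350 → β = 0.1504
Converged at β = 0.1504.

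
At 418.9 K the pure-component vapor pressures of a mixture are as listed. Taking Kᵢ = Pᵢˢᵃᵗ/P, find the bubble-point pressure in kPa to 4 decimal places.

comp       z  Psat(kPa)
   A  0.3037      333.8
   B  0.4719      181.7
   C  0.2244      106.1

Pbub = 210.9281 kPa

At the bubble point ψ → 0, so ΣzᵢKᵢ = 1 with Kᵢ = Pᵢˢᵃᵗ/P ⇒ P = ΣzᵢPᵢˢᵃᵗ.
P = 0.3037·333.8 + 0.4719·181.7 + 0.2244·106.1 = 210.9281 kPa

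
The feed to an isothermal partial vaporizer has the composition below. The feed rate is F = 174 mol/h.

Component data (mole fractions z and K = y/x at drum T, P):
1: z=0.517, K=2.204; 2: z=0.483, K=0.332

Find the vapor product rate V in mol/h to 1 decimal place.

Let ψ = V/F and solve Σ zᵢ(Kᵢ−1)/(1+ψ(Kᵢ−1)) = 0.
g(0) = ΣzᵢKᵢ − 1 = 0.300 and g(1) = 1 − Σzᵢ/Kᵢ = -0.689, so a root lies in (0, 1).
Newton–Raphson from ψ = 0.46:
  ψ = 0.460: g = -0.0652, g' = -0.760 → ψ = 0.374
  ψ = 0.374: g = -0.0010, g' = -0.739 → ψ = 0.373
Converged at ψ = 0.373.
Then V = ψ·F = 0.3728·174 = 64.9 mol/h and L = F − V = 109.1 mol/h.

V = 64.9 mol/h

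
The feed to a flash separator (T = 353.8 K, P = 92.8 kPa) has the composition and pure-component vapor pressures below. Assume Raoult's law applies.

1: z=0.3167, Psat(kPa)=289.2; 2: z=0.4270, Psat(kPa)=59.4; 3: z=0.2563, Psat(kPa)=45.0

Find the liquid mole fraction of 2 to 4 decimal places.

x_2 = 0.5050

Raoult's law: Kᵢ = Pᵢˢᵃᵗ/P = Pᵢˢᵃᵗ/92.8.
  K_1 = 289.2/92.8 = 3.116379, K_2 = 59.4/92.8 = 0.640086, K_3 = 45.0/92.8 = 0.484914
Iterate (Newton) starting at ψ = 0.41:
  ψ = 0.4100: g = 0.01122, g' = -0.5920 → ψ = 0.4289
  ψ = 0.4289: g = 0.00012, g' = -0.5791 → ψ = 0.4292
Converged at ψ = 0.4292.
Compositions from xᵢ = zᵢ/(1+ψ(Kᵢ−1)), yᵢ = Kᵢxᵢ:
  1: x = 0.1660, y = 0.5172
  2: x = 0.5050, y = 0.3232
  3: x = 0.3290, y = 0.1596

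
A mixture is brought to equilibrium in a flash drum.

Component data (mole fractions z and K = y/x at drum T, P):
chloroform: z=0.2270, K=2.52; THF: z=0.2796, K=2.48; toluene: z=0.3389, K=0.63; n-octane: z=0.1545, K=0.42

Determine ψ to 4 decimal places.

Let ψ = V/F and solve Σ zᵢ(Kᵢ−1)/(1+ψ(Kᵢ−1)) = 0.
Feasibility: ΣzᵢKᵢ = 1.5438, Σzᵢ/Kᵢ = 1.1086 — both > 1, two phases present.
Newton–Raphson from ψ = 0.5:
  ψ = 0.5000: g = 0.15380, g' = -0.5445 → ψ = 0.7824
  ψ = 0.7824: g = 0.00881, g' = -0.5071 → ψ = 0.7998
Converged at ψ = 0.7998.

ψ = 0.7998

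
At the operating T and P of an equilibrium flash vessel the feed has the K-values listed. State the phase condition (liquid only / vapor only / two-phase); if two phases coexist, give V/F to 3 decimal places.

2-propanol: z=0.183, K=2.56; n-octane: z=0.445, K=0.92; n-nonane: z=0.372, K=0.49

ΣzᵢKᵢ = 1.060; Σzᵢ/Kᵢ = 1.314.
Both exceed 1, so a two-phase solution exists.
Material balance + equilibrium reduce to Σ zᵢ(Kᵢ−1)/(1+ψ(Kᵢ−1)) = 0.
Newton iteration, ψ⁰ = 0.5:
  ψ = 0.500: g = -0.1314, g' = -0.318 → ψ = 0.087
  ψ = 0.087: g = 0.0170, g' = -0.454 → ψ = 0.124
  ψ = 0.124: g = 0.0006, g' = -0.426 → ψ = 0.126
Converged at ψ = 0.126.

two-phase, V/F = 0.126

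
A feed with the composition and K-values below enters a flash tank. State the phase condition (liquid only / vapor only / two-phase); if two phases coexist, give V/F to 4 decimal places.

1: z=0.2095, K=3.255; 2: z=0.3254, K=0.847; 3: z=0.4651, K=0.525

ΣzᵢKᵢ = 1.2017; Σzᵢ/Kᵢ = 1.3344.
Both exceed 1, so a two-phase solution exists.
Material balance + equilibrium reduce to Σ zᵢ(Kᵢ−1)/(1+ψ(Kᵢ−1)) = 0.
Iterate (Newton) starting at ψ = 0.5:
  ψ = 0.5000: g = -0.12159, g' = -0.4248 → ψ = 0.2138
  ψ = 0.2138: g = 0.02141, g' = -0.6232 → ψ = 0.2481
  ψ = 0.2481: g = 0.00074, g' = -0.5811 → ψ = 0.2494
Converged at ψ = 0.2494.

two-phase, V/F = 0.2494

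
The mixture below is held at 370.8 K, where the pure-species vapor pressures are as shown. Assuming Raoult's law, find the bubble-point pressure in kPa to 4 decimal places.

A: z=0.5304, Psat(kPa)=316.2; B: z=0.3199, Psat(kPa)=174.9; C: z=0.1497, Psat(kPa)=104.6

Pbub = 239.3216 kPa

At the bubble point ψ → 0, so ΣzᵢKᵢ = 1 with Kᵢ = Pᵢˢᵃᵗ/P ⇒ P = ΣzᵢPᵢˢᵃᵗ.
P = 0.5304·316.2 + 0.3199·174.9 + 0.1497·104.6 = 239.3216 kPa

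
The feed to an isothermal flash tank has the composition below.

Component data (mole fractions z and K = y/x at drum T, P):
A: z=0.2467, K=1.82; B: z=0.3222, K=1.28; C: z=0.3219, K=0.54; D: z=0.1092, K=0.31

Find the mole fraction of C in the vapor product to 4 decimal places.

Material balance + equilibrium reduce to Σ zᵢ(Kᵢ−1)/(1+ψ(Kᵢ−1)) = 0.
Feasibility: ΣzᵢKᵢ = 1.0691, Σzᵢ/Kᵢ = 1.3356 — both > 1, two phases present.
Iterate (Newton) starting at ψ = 0.65:
  ψ = 0.6500: g = -0.13957, g' = -0.3982 → ψ = 0.2995
  ψ = 0.2995: g = -0.02107, g' = -0.3026 → ψ = 0.2299
  ψ = 0.2299: g = -0.00017, g' = -0.2983 → ψ = 0.2293
Converged at ψ = 0.2293.
Compositions from xᵢ = zᵢ/(1+ψ(Kᵢ−1)), yᵢ = Kᵢxᵢ:
  A: x = 0.2077, y = 0.3779
  B: x = 0.3028, y = 0.3875
  C: x = 0.3599, y = 0.1943
  D: x = 0.1297, y = 0.0402

y_C = 0.1943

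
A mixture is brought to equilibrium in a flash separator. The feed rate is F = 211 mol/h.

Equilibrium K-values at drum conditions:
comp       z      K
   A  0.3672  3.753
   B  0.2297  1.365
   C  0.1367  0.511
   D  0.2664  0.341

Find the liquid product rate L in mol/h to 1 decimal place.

L = 67.3 mol/h

Material balance + equilibrium reduce to Σ zᵢ(Kᵢ−1)/(1+β(Kᵢ−1)) = 0.
g(0) = ΣzᵢKᵢ − 1 = 0.8523 and g(1) = 1 − Σzᵢ/Kᵢ = -0.3149, so a root lies in (0, 1).
Iterate (Newton) starting at β = 0.54:
  β = 0.5400: g = 0.11320, g' = -0.8106 → β = 0.6796
  β = 0.6796: g = 0.00119, g' = -0.8101 → β = 0.6811
Converged at β = 0.6811.
Then V = β·F = 0.6811·211 = 143.7 mol/h and L = F − V = 67.3 mol/h.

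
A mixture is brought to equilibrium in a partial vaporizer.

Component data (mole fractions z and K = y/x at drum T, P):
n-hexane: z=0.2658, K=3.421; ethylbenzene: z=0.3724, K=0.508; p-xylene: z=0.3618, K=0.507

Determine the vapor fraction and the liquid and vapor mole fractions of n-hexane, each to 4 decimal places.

Rachford–Rice: g(ψ) = Σ zᵢ(Kᵢ−1)/(1+ψ(Kᵢ−1)) = 0.
Feasibility: ΣzᵢKᵢ = 1.2819, Σzᵢ/Kᵢ = 1.5244 — both > 1, two phases present.
Newton iteration, ψ⁰ = 0.38:
  ψ = 0.3800: g = -0.10968, g' = -0.6921 → ψ = 0.2215
  ψ = 0.2215: g = 0.01298, g' = -0.8844 → ψ = 0.2362
  ψ = 0.2362: g = 0.00019, g' = -0.8586 → ψ = 0.2364
Converged at ψ = 0.2364.
Compositions from xᵢ = zᵢ/(1+ψ(Kᵢ−1)), yᵢ = Kᵢxᵢ:
  n-hexane: x = 0.1690, y = 0.5783
  ethylbenzene: x = 0.4214, y = 0.2141
  p-xylene: x = 0.4095, y = 0.2076

ψ = 0.2364, x_n-hexane = 0.1690, y_n-hexane = 0.5783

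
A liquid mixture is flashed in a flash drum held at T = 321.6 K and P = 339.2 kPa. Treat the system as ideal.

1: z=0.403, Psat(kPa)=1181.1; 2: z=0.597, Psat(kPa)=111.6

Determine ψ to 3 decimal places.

Raoult's law: Kᵢ = Pᵢˢᵃᵗ/P = Pᵢˢᵃᵗ/339.2.
  K_1 = 1181.1/339.2 = 3.48202, K_2 = 111.6/339.2 = 0.32901
Material balance + equilibrium reduce to Σ zᵢ(Kᵢ−1)/(1+ψ(Kᵢ−1)) = 0.
Check two-phase: ΣzᵢKᵢ = 1.600 > 1 and Σzᵢ/Kᵢ = 1.930 > 1, so g(0) = 0.600 > 0 and g(1) = -0.930 < 0.
Binary case is linear: z₁(K₁−1)(1+ψ(K₂−1)) + z₂(K₂−1)(1+ψ(K₁−1)) = 0
⇒ ψ = [z₁(K₁−1)+z₂(K₂−1)] / [−(K₁−1)(K₂−1)] = 0.5997/1.6654 = 0.360

ψ = 0.360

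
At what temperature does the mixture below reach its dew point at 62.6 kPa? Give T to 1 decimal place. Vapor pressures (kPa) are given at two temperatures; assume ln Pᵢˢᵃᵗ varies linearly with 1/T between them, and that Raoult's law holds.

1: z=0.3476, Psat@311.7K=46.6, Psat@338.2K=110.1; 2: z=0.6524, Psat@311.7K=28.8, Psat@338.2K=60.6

Dew-point temperature: Σzᵢ·P/Pᵢˢᵃᵗ(T) = 1. Interpolate ln Pᵢˢᵃᵗ = aᵢ + bᵢ/T.
  T = 311.7 K: ΣzᵢP/Pᵢˢᵃᵗ = 1.8850
  T = 338.2 K: ΣzᵢP/Pᵢˢᵃᵗ = 0.8716
  T = 324.9 K: ΣzᵢP/Pᵢˢᵃᵗ = 1.2632
  T = 331.5 K: ΣzᵢP/Pᵢˢᵃᵗ = 1.0468
  T = 334.9 K: ΣzᵢP/Pᵢˢᵃᵗ = 0.9530
  T = 333.2 K: ΣzᵢP/Pᵢˢᵃᵗ = 0.9985
Interpolating between 331.5 K and 333.2 K gives T ≈ 333.1 K.

T = 333.1 K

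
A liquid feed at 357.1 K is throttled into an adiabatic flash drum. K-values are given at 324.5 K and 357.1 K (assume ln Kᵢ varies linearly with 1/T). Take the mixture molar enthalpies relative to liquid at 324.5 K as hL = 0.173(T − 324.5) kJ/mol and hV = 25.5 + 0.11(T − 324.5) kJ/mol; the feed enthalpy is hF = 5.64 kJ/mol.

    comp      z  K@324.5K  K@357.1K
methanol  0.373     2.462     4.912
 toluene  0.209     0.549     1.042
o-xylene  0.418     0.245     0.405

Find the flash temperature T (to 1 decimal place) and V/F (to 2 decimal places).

T = 327.5 K, V/F = 0.20

Adiabatic flash: solve Rachford–Rice at each trial T, then check hF = ψ·hV(T) + (1−ψ)·hL(T).
  T = 324.5 K: K = (2.462, 0.549, 0.245), RR gives ψ = 0.139, H_out = 3.546 kJ/mol
  T = 357.1 K: K = (4.912, 1.042, 0.405), RR gives ψ = 0.668, H_out = 21.291 kJ/mol
  T = 340.8 K: K = (3.535, 0.768, 0.319), RR gives ψ = 0.426, H_out = 13.238 kJ/mol
  T = 332.6 K: K = (2.960, 0.651, 0.280), RR gives ψ = 0.295, H_out = 8.774 kJ/mol
  T = 328.6 K: K = (2.706, 0.599, 0.262), RR gives ψ = 0.223, H_out = 6.337 kJ/mol
  T = 326.6 K: K = (2.585, 0.574, 0.254), RR gives ψ = 0.184, H_out = 5.020 kJ/mol
Linear interpolation between T = 326.6 (H_out = 5.020) and T = 328.6 (H_out = 6.337) on hF = 5.64 gives T ≈ 327.5 K, at which ψ = 0.20.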